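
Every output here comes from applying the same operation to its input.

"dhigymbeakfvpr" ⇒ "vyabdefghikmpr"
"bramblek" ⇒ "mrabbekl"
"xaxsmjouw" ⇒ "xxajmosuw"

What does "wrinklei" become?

Rule — sort the characters into alphabetical order, then move the last 2 characters to the front (rotate right by 2).
Working it through for "wrinklei": intermediate "eiiklnrw", final "rweiikln".

rweiikln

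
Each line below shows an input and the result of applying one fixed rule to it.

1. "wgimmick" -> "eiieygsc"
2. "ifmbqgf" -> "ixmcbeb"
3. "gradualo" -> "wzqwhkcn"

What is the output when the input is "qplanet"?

In each case the input is transformed by: move the first 2 characters to the end (rotate left by 2), then shift every letter 4 places backward in the alphabet (wrapping around).
Starting from "qplanet": after the first operation, "lanetqp"; after the second, "hwjapml".

hwjapml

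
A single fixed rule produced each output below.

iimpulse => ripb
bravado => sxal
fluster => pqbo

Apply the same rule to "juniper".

Looking at the pairs, the operation is to shift every letter 3 places backward in the alphabet (wrapping around), then keep only the last 4 characters.
Starting from "juniper": after the first operation, "grkfmbo"; after the second, "fmbo".

fmbo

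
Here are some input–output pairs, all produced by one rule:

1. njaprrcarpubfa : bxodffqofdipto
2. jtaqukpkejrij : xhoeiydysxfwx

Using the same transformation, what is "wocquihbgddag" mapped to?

The rule is to shift every letter 12 places backward in the alphabet (wrapping around).
"wocquihbgddag" → "kcqeiwvpurrou".

kcqeiwvpurrou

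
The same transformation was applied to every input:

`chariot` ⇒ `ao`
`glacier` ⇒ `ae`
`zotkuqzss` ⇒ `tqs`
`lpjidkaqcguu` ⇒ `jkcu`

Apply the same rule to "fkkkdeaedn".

ked

Rule — keep one character in every 3, starting at position 3 (positions 3rd, 6th, 9th, ...).
So "fkkkdeaedn" becomes "ked".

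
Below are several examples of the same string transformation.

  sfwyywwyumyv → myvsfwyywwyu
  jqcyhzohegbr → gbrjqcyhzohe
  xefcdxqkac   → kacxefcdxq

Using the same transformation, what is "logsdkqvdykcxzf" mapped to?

In each case the input is transformed by: move the last 3 characters to the front (rotate right by 3).
On "logsdkqvdykcxzf" that produces "xzflogsdkqvdykc".

xzflogsdkqvdykc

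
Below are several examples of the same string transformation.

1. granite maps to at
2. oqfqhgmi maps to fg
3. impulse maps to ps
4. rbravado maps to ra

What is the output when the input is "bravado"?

In each case the input is transformed by: keep one character in every 3, starting at position 3 (positions 3rd, 6th, 9th, ...).
So "bravado" becomes "ad".

ad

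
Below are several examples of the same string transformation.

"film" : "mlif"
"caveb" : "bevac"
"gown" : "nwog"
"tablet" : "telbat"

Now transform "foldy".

ydlof

Rule — reverse the string.
Doing the same to "foldy": "ydlof".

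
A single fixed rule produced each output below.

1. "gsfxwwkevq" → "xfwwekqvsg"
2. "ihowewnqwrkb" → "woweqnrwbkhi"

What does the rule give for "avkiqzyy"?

ikzqyyva

The rule is to swap each adjacent pair of characters (1↔2, 3↔4, ...), then move the first 2 characters to the end (rotate left by 2).
Applying both steps to "avkiqzyy": "vaikzqyy", then "ikzqyyva".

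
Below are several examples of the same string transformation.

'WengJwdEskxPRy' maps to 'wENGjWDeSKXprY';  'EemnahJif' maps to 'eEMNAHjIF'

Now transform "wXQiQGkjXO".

Looking at the pairs, the operation is to flip the case of every letter.
On "wXQiQGkjXO" that produces "WxqIqgKJxo".

WxqIqgKJxo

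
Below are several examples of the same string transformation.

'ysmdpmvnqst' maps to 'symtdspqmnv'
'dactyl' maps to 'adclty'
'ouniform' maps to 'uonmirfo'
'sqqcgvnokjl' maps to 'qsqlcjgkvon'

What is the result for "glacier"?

lgarcei

The pattern: move the first character to the end, then take characters alternately from the front and the back (1st, last, 2nd, 2nd-last, ...).
Working it through for "glacier": intermediate "lacierg", final "lgarcei".
(Check on "dactyl": → "actyld" → "adclty" ✓)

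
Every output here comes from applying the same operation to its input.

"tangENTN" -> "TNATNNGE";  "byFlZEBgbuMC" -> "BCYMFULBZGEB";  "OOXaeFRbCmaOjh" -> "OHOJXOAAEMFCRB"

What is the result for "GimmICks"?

GSIKMCMI

The transformation: take characters alternately from the front and the back (1st, last, 2nd, 2nd-last, ...), then convert every letter to uppercase.
Applying that to "GimmICks" gives "GSIKMCMI".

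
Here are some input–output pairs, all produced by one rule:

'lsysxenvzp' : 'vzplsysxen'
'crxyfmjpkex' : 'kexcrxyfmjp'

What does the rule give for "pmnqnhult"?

ultpmnqnh

The transformation: move the last 3 characters to the front (rotate right by 3).
"pmnqnhult" → "ultpmnqnh".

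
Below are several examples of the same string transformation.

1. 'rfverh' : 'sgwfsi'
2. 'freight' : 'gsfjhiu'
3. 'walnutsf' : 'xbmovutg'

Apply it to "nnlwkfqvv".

In each case the input is transformed by: shift every letter 1 place forward in the alphabet (wrapping around).
On "nnlwkfqvv" that produces "oomxlgrww".

oomxlgrww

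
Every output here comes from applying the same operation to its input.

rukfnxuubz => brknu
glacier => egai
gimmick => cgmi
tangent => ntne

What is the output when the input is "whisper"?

ewip

In each case the input is transformed by: move the last 2 characters to the front (rotate right by 2), then keep every other character starting from the first (positions 1st, 3rd, 5th, ...).
For "whisper", step one produces "erwhisp"; step two turns that into "ewip".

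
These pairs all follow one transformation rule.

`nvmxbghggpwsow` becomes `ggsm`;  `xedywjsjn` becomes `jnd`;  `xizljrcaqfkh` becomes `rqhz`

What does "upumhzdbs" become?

The transformation: keep one character in every 3, starting at position 3 (positions 3rd, 6th, 9th, ...), then move the first character to the end.
Working it through for "upumhzdbs": intermediate "uzs", final "zsu".
(Check on "xizljrcaqfkh": → "zrqh" → "rqhz" ✓)

zsu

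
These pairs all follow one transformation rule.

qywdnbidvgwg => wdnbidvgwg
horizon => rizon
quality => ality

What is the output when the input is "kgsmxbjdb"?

smxbjdb

Rule — delete the first 2 characters.
Applying that to "kgsmxbjdb" gives "smxbjdb".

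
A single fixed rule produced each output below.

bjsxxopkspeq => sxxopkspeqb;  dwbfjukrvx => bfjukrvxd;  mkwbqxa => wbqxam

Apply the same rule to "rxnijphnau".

nijphnaur

The pattern: move the first 2 characters to the end (rotate left by 2), then delete the last character.
Starting from "rxnijphnau": after the first operation, "nijphnaurx"; after the second, "nijphnaur".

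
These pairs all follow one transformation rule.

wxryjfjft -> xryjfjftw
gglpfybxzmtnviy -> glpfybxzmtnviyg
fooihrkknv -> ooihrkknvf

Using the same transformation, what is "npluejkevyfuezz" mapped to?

In each case the input is transformed by: move the first character to the end.
So "npluejkevyfuezz" becomes "pluejkevyfuezzn".

pluejkevyfuezzn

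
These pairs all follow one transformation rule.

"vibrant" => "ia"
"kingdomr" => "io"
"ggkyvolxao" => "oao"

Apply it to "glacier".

Each output is the input with this applied: keep only the vowels.
Applying that to "glacier" gives "aie".

aie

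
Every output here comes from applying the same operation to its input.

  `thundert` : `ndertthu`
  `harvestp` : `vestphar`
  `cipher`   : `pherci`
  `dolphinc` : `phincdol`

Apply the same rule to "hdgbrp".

Rule — swap the front and back halves of the string, then move the last character to the front.
For "hdgbrp", step one produces "brphdg"; step two turns that into "gbrphd".

gbrphd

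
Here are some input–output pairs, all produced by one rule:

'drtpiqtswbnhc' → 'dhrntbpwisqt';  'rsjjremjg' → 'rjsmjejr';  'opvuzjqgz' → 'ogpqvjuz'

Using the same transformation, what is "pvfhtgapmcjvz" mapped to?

pvvjfchmtpga

Looking at the pairs, the operation is to delete the last character, then take characters alternately from the front and the back (1st, last, 2nd, 2nd-last, ...).
Starting from "pvfhtgapmcjvz": after the first operation, "pvfhtgapmcjv"; after the second, "pvvjfchmtpga".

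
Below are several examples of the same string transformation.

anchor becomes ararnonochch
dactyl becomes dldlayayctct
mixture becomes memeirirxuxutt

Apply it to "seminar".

srsreaeamnmnii

Rule — double every character, then take characters alternately from the front and the back (1st, last, 2nd, 2nd-last, ...).
On "seminar" that produces "srsreaeamnmnii".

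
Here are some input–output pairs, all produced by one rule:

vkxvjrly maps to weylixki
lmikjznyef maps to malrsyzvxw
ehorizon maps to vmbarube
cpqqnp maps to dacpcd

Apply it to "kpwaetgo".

rgtbxcjn

The rule is to shift every letter 13 places forward in the alphabet (wrapping around) — i.e. ROT13, then swap the front and back halves of the string.
Starting from "kpwaetgo": after the first operation, "xcjnrgtb"; after the second, "rgtbxcjn".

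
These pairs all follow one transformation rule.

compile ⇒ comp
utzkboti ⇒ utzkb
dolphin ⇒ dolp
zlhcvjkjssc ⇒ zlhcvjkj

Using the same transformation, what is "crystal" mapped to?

crys

The transformation: delete the last 3 characters.
Applying that to "crystal" gives "crys".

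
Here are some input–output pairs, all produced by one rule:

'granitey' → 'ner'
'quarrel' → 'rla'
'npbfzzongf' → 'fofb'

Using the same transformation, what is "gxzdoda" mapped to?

daz

In each case the input is transformed by: move the first 3 characters to the end (rotate left by 3), then keep one character in every 3, starting at position 1 (positions 1st, 4th, 7th, ...).
Applying both steps to "gxzdoda": "dodagxz", then "daz".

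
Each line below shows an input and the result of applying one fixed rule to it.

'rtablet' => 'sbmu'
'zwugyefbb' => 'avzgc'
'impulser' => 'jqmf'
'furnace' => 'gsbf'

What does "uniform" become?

The rule is to shift every letter 1 place forward in the alphabet (wrapping around), then keep every other character starting from the first (positions 1st, 3rd, 5th, ...).
For "uniform" the result is "vjpn".

vjpn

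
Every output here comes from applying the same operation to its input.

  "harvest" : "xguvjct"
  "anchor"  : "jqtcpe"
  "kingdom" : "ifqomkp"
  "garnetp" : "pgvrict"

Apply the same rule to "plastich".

uvkejrnc

The rule is to shift every letter 2 places forward in the alphabet (wrapping around), then move the first 3 characters to the end (rotate left by 3).
Applying both steps to "plastich": "rncuvkej", then "uvkejrnc".
(Check on "kingdom": → "mkpifqo" → "ifqomkp" ✓)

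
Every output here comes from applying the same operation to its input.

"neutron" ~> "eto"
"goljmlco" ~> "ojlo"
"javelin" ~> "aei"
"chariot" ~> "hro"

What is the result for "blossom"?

Each output is the input with this applied: keep every other character starting from the second (positions 2nd, 4th, 6th, ...).
Doing the same to "blossom": "lso".

lso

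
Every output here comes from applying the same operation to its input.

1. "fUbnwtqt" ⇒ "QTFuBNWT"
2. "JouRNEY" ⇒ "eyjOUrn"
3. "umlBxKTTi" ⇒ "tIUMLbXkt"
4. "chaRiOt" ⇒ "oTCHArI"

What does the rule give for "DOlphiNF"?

nfdoLPHI

The rule is to flip the case of every letter, then move the last 2 characters to the front (rotate right by 2).
"DOlphiNF" → "doLPHInf" → "nfdoLPHI".
(Check on "fUbnwtqt": → "FuBNWTQT" → "QTFuBNWT" ✓)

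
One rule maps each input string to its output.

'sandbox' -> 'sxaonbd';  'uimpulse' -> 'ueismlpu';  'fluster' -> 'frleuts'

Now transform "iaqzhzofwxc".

icaxqwzfhoz

The rule is to take characters alternately from the front and the back (1st, last, 2nd, 2nd-last, ...).
On "iaqzhzofwxc" that produces "icaxqwzfhoz".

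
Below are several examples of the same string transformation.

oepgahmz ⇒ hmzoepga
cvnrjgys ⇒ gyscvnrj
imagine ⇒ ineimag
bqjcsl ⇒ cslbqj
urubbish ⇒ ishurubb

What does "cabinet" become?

Looking at the pairs, the operation is to move the last 3 characters to the front (rotate right by 3).
"cabinet" → "netcabi".

netcabi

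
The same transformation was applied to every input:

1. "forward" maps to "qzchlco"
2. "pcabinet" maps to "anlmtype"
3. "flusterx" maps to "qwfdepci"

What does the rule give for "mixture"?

The rule is to shift every letter 11 places forward in the alphabet (wrapping around).
Applying that to "mixture" gives "xtiefcp".

xtiefcp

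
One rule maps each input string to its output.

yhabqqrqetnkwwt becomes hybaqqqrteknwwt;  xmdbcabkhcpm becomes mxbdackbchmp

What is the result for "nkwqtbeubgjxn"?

Rule — swap each adjacent pair of characters (1↔2, 3↔4, ...).
Applying that to "nkwqtbeubgjxn" gives "knqwbtuegbxjn".

knqwbtuegbxjn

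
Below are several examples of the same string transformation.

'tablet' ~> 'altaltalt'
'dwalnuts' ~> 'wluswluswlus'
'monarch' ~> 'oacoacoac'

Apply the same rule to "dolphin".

opiopiopi

Each output is the input with this applied: keep every other character starting from the second (positions 2nd, 4th, 6th, ...), then write the whole string 3 times in a row.
Starting from "dolphin": after the first operation, "opi"; after the second, "opiopiopi".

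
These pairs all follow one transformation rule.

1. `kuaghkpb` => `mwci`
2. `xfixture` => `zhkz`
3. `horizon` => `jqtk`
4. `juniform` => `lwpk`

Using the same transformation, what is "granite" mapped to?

Each output is the input with this applied: shift every letter 2 places forward in the alphabet (wrapping around), then keep only the first 4 characters.
On "granite": the first step gives "itcpkvg", and the second then gives "itcp".

itcp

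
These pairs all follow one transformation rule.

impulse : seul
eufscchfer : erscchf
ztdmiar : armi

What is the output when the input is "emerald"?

ldra

The transformation: delete the first 3 characters, then move the last 2 characters to the front (rotate right by 2).
"emerald" → "rald" → "ldra".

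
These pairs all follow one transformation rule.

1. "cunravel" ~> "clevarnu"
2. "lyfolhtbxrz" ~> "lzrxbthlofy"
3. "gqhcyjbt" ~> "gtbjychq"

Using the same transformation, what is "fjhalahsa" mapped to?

fashalahj

Looking at the pairs, the operation is to move the first character to the end, then reverse the string.
On "fjhalahsa": the first step gives "jhalahsaf", and the second then gives "fashalahj".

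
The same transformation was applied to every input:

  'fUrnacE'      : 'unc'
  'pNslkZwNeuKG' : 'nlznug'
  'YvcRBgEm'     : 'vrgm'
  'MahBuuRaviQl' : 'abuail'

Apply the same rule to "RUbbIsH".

The pattern: keep every other character starting from the second (positions 2nd, 4th, 6th, ...), then convert every letter to lowercase.
On "RUbbIsH": the first step gives "Ubs", and the second then gives "ubs".

ubs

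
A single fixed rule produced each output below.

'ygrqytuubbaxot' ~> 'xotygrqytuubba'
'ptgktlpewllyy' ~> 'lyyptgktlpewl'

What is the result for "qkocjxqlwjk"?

wjkqkocjxql

What's happening: move the last 3 characters to the front (rotate right by 3).
Doing the same to "qkocjxqlwjk": "wjkqkocjxql".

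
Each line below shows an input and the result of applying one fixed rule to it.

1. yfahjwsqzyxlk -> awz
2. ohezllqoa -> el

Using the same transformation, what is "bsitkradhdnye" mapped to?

Rule — delete the last 2 characters, then keep one character in every 3, starting at position 3 (positions 3rd, 6th, 9th, ...).
On "bsitkradhdnye": the first step gives "bsitkradhdn", and the second then gives "irh".

irh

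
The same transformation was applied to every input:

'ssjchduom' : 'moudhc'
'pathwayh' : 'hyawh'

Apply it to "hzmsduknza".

Looking at the pairs, the operation is to reverse the string, then delete the last 3 characters.
Starting from "hzmsduknza": after the first operation, "aznkudsmzh"; after the second, "aznkuds".

aznkuds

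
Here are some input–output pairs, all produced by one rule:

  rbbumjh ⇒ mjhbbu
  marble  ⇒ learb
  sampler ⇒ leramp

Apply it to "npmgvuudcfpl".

The rule is to delete the first character, then move the first 3 characters to the end (rotate left by 3).
"npmgvuudcfpl" → "pmgvuudcfpl" → "vuudcfplpmg".

vuudcfplpmg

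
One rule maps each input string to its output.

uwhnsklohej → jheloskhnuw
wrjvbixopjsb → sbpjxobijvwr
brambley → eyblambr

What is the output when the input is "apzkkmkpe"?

Each output is the input with this applied: swap each adjacent pair of characters (1↔2, 3↔4, ...), then reverse the string.
For "apzkkmkpe" the result is "ekpkmzkap".

ekpkmzkap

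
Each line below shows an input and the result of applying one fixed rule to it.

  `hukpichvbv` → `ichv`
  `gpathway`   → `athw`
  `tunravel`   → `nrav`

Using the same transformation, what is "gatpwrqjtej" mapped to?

rqjt

What's happening: delete the last 2 characters, then keep only the last 4 characters.
"gatpwrqjtej" → "gatpwrqjt" → "rqjt".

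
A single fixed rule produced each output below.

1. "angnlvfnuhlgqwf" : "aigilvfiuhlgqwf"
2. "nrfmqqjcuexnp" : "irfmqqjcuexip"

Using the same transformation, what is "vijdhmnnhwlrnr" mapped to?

vijdhmiihwlrir

The transformation: replace every "n" with "i".
So "vijdhmnnhwlrnr" becomes "vijdhmiihwlrir".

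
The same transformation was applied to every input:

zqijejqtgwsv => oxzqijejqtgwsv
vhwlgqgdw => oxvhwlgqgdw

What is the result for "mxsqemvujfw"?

oxmxsqemvujfw

In each case the input is transformed by: prepend "ox".
"mxsqemvujfw" → "oxmxsqemvujfw".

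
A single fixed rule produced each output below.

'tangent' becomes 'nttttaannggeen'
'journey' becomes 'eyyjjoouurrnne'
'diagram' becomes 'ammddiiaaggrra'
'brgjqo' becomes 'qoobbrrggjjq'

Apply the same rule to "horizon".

Each output is the input with this applied: double every character, then move the last 3 characters to the front (rotate right by 3).
Applying both steps to "horizon": "hhoorriizzoonn", then "onnhhoorriizzo".

onnhhoorriizzo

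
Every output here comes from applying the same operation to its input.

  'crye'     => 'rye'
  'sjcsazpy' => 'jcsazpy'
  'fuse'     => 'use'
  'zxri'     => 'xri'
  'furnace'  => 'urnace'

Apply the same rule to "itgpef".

The transformation: delete the first character.
"itgpef" → "tgpef".

tgpef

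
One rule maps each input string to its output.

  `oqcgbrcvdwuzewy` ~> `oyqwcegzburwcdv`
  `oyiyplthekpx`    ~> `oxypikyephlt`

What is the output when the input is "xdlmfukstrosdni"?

xidnldmsfourkts

The rule is to take characters alternately from the front and the back (1st, last, 2nd, 2nd-last, ...).
Applying that to "xdlmfukstrosdni" gives "xidnldmsfourkts".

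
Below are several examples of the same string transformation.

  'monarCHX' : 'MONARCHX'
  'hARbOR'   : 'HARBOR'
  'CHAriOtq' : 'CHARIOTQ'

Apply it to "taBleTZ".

TABLETZ

In each case the input is transformed by: convert every letter to uppercase.
So "taBleTZ" becomes "TABLETZ".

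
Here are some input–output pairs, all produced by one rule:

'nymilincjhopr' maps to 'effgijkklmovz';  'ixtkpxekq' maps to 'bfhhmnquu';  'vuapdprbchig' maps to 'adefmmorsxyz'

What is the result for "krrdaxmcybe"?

Each output is the input with this applied: shift every letter 3 places backward in the alphabet (wrapping around), then sort the characters into alphabetical order.
On "krrdaxmcybe": the first step gives "hooaxujzvyb", and the second then gives "abhjoouvxyz".

abhjoouvxyz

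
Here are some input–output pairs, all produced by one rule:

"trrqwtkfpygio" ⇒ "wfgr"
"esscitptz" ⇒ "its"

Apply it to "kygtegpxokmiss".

Looking at the pairs, the operation is to keep one character in every 3, starting at position 2 (positions 2nd, 5th, 8th, ...), then move the first character to the end.
Working it through for "kygtegpxokmiss": intermediate "yexms", final "exmsy".

exmsy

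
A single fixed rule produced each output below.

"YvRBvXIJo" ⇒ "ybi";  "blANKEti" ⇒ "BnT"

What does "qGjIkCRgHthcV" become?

The pattern: flip the case of every letter, then keep one character in every 3, starting at position 1 (positions 1st, 4th, 7th, ...).
"qGjIkCRgHthcV" → "QirTv".

QirTv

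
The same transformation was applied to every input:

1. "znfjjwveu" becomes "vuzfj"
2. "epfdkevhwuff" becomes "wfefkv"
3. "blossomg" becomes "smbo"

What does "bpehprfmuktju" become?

tubepfu

Rule — keep every other character starting from the first (positions 1st, 3rd, 5th, ...), then move the last 2 characters to the front (rotate right by 2).
Working it through for "bpehprfmuktju": intermediate "bepfutu", final "tubepfu".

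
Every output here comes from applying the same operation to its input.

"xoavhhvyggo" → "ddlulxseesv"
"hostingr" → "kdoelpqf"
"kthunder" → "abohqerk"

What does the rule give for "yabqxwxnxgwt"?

Rule — shift every letter 3 places backward in the alphabet (wrapping around), then move the last 3 characters to the front (rotate right by 3).
Starting from "yabqxwxnxgwt": after the first operation, "vxynutukudtq"; after the second, "dtqvxynutuku".

dtqvxynutuku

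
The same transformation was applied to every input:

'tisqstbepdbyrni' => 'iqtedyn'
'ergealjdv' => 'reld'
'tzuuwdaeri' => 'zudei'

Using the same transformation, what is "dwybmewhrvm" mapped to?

What's happening: keep every other character starting from the second (positions 2nd, 4th, 6th, ...).
"dwybmewhrvm" → "wbehv".

wbehv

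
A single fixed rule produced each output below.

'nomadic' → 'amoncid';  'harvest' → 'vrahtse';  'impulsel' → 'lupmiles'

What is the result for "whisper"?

sihwrep

In each case the input is transformed by: reverse the string, then move the first 3 characters to the end (rotate left by 3).
On "whisper" that produces "sihwrep".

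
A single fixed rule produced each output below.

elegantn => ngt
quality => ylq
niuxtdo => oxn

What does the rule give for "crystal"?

lsc

Each output is the input with this applied: swap the first and last characters, then keep one character in every 3, starting at position 1 (positions 1st, 4th, 7th, ...).
For "crystal" the result is "lsc".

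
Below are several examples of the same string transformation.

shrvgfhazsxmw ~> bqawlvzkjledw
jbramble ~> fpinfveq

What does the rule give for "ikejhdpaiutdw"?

The pattern: shift every letter 4 places forward in the alphabet (wrapping around), then move the last 3 characters to the front (rotate right by 3).
Working it through for "ikejhdpaiutdw": intermediate "moinlhtemyxha", final "xhamoinlhtemy".

xhamoinlhtemy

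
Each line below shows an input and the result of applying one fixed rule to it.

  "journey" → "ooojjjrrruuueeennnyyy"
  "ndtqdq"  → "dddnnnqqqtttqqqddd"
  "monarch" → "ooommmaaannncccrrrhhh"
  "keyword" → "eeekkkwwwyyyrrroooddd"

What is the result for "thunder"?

In each case the input is transformed by: swap each adjacent pair of characters (1↔2, 3↔4, ...), then repeat every character 3 times.
On "thunder": the first step gives "htnuedr", and the second then gives "hhhtttnnnuuueeedddrrr".

hhhtttnnnuuueeedddrrr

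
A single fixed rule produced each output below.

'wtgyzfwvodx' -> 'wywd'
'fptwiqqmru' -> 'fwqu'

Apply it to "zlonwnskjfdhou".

znsfo

In each case the input is transformed by: keep one character in every 3, starting at position 1 (positions 1st, 4th, 7th, ...).
Doing the same to "zlonwnskjfdhou": "znsfo".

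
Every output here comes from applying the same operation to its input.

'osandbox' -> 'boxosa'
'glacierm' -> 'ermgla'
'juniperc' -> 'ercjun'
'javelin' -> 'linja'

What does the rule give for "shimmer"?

Each output is the input with this applied: move the last 3 characters to the front (rotate right by 3), then delete the last 2 characters.
Applying both steps to "shimmer": "mershim", then "mersh".

mersh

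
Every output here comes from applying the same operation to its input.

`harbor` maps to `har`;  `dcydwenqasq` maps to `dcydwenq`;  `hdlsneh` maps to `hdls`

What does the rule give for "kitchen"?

The transformation: delete the last 3 characters.
Doing the same to "kitchen": "kitc".

kitc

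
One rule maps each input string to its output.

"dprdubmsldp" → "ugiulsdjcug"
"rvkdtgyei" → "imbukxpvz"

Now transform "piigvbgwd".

Looking at the pairs, the operation is to shift every letter 9 places backward in the alphabet (wrapping around).
For "piigvbgwd" the result is "gzzxmsxnu".

gzzxmsxnu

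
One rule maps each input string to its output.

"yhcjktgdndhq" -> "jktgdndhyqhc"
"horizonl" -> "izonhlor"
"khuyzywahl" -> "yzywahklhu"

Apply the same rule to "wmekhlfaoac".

khlfaoawcme

Looking at the pairs, the operation is to swap the first and last characters, then move the first 3 characters to the end (rotate left by 3).
Applying both steps to "wmekhlfaoac": "cmekhlfaoaw", then "khlfaoawcme".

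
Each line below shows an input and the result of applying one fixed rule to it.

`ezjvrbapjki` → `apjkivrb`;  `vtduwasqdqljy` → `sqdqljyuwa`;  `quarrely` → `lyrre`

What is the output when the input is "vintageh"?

The rule is to delete the first 3 characters, then move the first 3 characters to the end (rotate left by 3).
On "vintageh": the first step gives "tageh", and the second then gives "ehtag".

ehtag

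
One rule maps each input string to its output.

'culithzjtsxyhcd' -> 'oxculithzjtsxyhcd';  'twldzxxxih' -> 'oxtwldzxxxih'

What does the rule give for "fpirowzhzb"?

oxfpirowzhzb

The transformation: prepend "ox".
On "fpirowzhzb" that produces "oxfpirowzhzb".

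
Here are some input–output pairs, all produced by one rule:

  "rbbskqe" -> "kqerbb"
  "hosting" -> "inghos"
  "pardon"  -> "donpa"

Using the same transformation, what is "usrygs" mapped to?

ygsus

The transformation: move the last 3 characters to the front (rotate right by 3), then delete the last character.
Applying both steps to "usrygs": "ygsusr", then "ygsus".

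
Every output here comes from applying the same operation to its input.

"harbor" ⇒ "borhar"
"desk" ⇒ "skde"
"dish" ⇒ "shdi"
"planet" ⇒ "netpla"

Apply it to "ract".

What's happening: swap the front and back halves of the string.
"ract" → "ctra".

ctra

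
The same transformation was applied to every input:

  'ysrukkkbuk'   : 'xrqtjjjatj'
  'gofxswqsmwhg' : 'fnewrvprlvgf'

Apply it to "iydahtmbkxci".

hxczgslajwbh

What's happening: shift every letter 1 place backward in the alphabet (wrapping around).
For "iydahtmbkxci" the result is "hxczgslajwbh".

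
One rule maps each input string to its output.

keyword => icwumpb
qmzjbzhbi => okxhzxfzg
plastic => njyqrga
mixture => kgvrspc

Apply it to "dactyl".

byarwj

Each output is the input with this applied: shift every letter 2 places backward in the alphabet (wrapping around).
Doing the same to "dactyl": "byarwj".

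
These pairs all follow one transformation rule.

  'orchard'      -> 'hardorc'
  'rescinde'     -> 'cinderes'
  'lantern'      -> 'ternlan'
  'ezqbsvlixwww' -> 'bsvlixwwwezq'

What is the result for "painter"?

What's happening: move the first 3 characters to the end (rotate left by 3).
Applying that to "painter" gives "nterpai".

nterpai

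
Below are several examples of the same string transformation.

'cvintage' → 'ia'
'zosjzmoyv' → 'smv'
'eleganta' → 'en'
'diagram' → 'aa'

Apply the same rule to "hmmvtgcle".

mge

The transformation: keep one character in every 3, starting at position 3 (positions 3rd, 6th, 9th, ...).
"hmmvtgcle" → "mge".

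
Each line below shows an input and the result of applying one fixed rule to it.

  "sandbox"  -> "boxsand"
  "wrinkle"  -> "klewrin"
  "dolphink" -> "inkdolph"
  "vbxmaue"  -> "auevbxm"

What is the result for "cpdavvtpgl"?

The pattern: move the last 3 characters to the front (rotate right by 3).
"cpdavvtpgl" → "pglcpdavvt".

pglcpdavvt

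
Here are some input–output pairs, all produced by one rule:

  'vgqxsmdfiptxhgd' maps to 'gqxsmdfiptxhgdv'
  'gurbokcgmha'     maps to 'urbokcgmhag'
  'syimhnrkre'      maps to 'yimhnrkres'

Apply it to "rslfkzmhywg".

What's happening: move the first character to the end.
For "rslfkzmhywg" the result is "slfkzmhywgr".

slfkzmhywgr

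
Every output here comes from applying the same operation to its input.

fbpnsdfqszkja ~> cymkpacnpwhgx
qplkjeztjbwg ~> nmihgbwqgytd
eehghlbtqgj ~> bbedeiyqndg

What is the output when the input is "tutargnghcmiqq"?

The pattern: shift every letter 3 places backward in the alphabet (wrapping around).
So "tutargnghcmiqq" becomes "qrqxodkdezjfnn".

qrqxodkdezjfnn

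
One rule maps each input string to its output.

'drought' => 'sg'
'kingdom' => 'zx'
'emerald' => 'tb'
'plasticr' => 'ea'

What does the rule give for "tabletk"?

ip

The transformation: shift every letter 11 places backward in the alphabet (wrapping around), then keep only the first 2 characters.
On "tabletk": the first step gives "ipqatiz", and the second then gives "ip".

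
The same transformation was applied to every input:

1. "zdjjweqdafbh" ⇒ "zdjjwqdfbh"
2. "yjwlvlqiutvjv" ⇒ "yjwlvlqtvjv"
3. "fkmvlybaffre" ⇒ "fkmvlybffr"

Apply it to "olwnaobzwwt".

What's happening: remove every vowel.
On "olwnaobzwwt" that produces "lwnbzwwt".

lwnbzwwt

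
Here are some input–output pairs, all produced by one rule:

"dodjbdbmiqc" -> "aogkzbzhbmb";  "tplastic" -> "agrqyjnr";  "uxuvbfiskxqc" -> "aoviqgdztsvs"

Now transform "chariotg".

Each output is the input with this applied: reverse the string, then shift every letter 2 places backward in the alphabet (wrapping around).
Starting from "chariotg": after the first operation, "gtoirahc"; after the second, "ermgpyfa".

ermgpyfa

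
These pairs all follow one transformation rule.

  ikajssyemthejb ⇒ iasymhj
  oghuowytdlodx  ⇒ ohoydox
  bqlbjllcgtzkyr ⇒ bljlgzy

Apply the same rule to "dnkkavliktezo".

Rule — keep every other character starting from the first (positions 1st, 3rd, 5th, ...).
For "dnkkavliktezo" the result is "dkalkeo".

dkalkeo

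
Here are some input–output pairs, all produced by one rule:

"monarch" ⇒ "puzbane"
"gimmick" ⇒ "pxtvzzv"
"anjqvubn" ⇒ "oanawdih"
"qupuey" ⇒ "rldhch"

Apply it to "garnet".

rgtnea

What's happening: move the last 2 characters to the front (rotate right by 2), then shift every letter 13 places forward in the alphabet (wrapping around) — i.e. ROT13.
Doing the same to "garnet": "rgtnea".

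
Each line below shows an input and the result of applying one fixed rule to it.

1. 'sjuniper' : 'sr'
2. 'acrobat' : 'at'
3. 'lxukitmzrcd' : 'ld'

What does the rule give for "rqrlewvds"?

rs

In each case the input is transformed by: take characters alternately from the front and the back (1st, last, 2nd, 2nd-last, ...), then keep only the first 2 characters.
For "rqrlewvds" the result is "rs".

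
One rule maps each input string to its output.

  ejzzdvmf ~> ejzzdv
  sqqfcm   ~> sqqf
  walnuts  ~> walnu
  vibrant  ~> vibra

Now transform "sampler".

In each case the input is transformed by: delete the last 2 characters.
So "sampler" becomes "sampl".

sampl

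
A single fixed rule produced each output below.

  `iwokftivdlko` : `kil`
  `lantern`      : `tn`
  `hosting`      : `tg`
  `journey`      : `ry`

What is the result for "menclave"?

cv

Each output is the input with this applied: keep one character in every 3, starting at position 1 (positions 1st, 4th, 7th, ...), then delete the first character.
On "menclave" that produces "cv".
(Check on "lantern": → "ltn" → "tn" ✓)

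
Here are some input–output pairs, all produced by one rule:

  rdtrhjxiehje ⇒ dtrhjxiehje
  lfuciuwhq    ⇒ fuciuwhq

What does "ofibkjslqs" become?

What's happening: delete the first character.
Doing the same to "ofibkjslqs": "fibkjslqs".

fibkjslqs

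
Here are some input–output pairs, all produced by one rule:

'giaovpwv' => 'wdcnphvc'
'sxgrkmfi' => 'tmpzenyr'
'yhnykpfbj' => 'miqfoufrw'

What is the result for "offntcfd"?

Looking at the pairs, the operation is to move the last 3 characters to the front (rotate right by 3), then shift every letter 7 places forward in the alphabet (wrapping around).
Starting from "offntcfd": after the first operation, "cfdoffnt"; after the second, "jmkvmmua".

jmkvmmua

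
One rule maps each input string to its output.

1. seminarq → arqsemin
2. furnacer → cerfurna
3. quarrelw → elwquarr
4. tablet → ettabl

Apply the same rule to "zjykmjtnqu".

In each case the input is transformed by: move the first character to the end, then swap the front and back halves of the string.
Working it through for "zjykmjtnqu": intermediate "jykmjtnquz", final "tnquzjykmj".

tnquzjykmj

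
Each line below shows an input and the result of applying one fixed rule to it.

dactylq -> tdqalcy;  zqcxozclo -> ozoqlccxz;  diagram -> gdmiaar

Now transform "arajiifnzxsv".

favrsaxjzini

Looking at the pairs, the operation is to take characters alternately from the front and the back (1st, last, 2nd, 2nd-last, ...), then move the last character to the front.
Starting from "arajiifnzxsv": after the first operation, "avrsaxjzinif"; after the second, "favrsaxjzini".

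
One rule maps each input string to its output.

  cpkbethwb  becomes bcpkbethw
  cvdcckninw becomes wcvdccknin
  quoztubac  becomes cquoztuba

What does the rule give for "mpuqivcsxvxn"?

nmpuqivcsxvx

Each output is the input with this applied: move the last character to the front.
On "mpuqivcsxvxn" that produces "nmpuqivcsxvx".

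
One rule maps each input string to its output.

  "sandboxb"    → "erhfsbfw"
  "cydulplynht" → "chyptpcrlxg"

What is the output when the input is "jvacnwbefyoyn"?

zegrafijcscrn

Rule — shift every letter 4 places forward in the alphabet (wrapping around), then move the first character to the end.
For "jvacnwbefyoyn", step one produces "nzegrafijcscr"; step two turns that into "zegrafijcscrn".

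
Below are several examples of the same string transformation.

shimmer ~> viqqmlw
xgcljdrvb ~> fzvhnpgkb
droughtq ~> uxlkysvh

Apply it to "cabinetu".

yxirmfeg

In each case the input is transformed by: reverse the string, then shift every letter 4 places forward in the alphabet (wrapping around).
Starting from "cabinetu": after the first operation, "utenibac"; after the second, "yxirmfeg".
(Check on "xgcljdrvb": → "bvrdjlcgx" → "fzvhnpgkb" ✓)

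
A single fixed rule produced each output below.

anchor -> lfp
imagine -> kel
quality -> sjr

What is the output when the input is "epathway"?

The rule is to keep every other character starting from the second (positions 2nd, 4th, 6th, ...), then shift every letter 2 places backward in the alphabet (wrapping around).
For "epathway", step one produces "ptwy"; step two turns that into "nruw".

nruw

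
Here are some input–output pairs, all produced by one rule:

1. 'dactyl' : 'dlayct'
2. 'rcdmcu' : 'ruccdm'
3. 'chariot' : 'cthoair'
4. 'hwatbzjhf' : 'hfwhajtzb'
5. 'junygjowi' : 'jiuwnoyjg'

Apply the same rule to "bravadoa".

Each output is the input with this applied: take characters alternately from the front and the back (1st, last, 2nd, 2nd-last, ...).
"bravadoa" → "baroadva".

baroadva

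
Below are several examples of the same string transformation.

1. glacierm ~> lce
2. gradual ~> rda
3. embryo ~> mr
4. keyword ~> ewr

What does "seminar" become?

eia

What's happening: delete the last character, then keep every other character starting from the second (positions 2nd, 4th, 6th, ...).
"seminar" → "semina" → "eia".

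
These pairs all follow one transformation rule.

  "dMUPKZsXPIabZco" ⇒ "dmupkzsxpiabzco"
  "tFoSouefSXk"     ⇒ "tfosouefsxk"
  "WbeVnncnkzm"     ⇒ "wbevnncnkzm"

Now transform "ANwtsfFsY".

anwtsffsy

What's happening: convert every letter to lowercase.
For "ANwtsfFsY" the result is "anwtsffsy".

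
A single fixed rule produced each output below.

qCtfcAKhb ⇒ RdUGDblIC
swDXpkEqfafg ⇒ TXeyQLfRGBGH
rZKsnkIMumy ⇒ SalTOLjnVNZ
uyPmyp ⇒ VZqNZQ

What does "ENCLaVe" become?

Rule — flip the case of every letter, then shift every letter 1 place forward in the alphabet (wrapping around).
"ENCLaVe" → "enclAvE" → "fodmBwF".

fodmBwF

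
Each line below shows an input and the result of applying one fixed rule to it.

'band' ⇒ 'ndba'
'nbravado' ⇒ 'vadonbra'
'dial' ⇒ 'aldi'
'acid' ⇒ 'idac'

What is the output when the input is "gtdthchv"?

hchvgtdt

What's happening: swap the front and back halves of the string.
"gtdthchv" → "hchvgtdt".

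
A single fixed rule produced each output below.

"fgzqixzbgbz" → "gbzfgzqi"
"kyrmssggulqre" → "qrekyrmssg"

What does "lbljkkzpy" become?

zpylbl

The pattern: move the last 3 characters to the front (rotate right by 3), then delete the last 3 characters.
"lbljkkzpy" → "zpylbljkk" → "zpylbl".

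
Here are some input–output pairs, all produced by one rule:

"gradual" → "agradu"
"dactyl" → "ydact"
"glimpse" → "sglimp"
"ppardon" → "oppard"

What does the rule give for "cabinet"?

ecabin

The rule is to delete the last character, then move the last character to the front.
"cabinet" → "cabine" → "ecabin".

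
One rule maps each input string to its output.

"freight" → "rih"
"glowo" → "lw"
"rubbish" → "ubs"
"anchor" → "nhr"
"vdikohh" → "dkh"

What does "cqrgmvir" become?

The rule is to keep every other character starting from the second (positions 2nd, 4th, 6th, ...).
So "cqrgmvir" becomes "qgvr".

qgvr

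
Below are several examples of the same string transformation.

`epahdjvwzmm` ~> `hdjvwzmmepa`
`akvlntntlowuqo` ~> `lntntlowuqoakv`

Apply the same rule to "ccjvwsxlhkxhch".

vwsxlhkxhchccj

Each output is the input with this applied: move the first 3 characters to the end (rotate left by 3).
Applying that to "ccjvwsxlhkxhch" gives "vwsxlhkxhchccj".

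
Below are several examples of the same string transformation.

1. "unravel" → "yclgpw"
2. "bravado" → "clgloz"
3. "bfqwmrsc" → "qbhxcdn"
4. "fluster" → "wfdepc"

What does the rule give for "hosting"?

zdetyr

The pattern: shift every letter 11 places forward in the alphabet (wrapping around), then delete the first character.
For "hosting", step one produces "szdetyr"; step two turns that into "zdetyr".
(Check on "unravel": → "fyclgpw" → "yclgpw" ✓)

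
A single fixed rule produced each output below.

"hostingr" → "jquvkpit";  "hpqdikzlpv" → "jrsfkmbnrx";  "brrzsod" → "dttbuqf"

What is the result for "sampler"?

ucorngt

The transformation: shift every letter 2 places forward in the alphabet (wrapping around).
"sampler" → "ucorngt".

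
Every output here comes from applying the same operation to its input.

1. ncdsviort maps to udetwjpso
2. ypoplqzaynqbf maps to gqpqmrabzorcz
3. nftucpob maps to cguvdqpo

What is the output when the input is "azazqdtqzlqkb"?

The rule is to swap the first and last characters, then shift every letter 1 place forward in the alphabet (wrapping around).
"azazqdtqzlqkb" → "bzazqdtqzlqka" → "cabareuramrlb".

cabareuramrlb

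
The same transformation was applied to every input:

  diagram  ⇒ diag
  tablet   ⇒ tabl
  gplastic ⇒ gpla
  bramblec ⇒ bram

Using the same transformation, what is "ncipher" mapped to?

The rule is to keep only the first 4 characters.
For "ncipher" the result is "ncip".

ncip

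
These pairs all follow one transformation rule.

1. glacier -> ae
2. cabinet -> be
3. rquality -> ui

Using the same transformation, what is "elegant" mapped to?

The pattern: keep one character in every 3, starting at position 3 (positions 3rd, 6th, 9th, ...).
For "elegant" the result is "en".

en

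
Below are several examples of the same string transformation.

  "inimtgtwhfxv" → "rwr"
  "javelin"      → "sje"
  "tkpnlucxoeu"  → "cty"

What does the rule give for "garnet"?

pja

Rule — shift every letter 9 places forward in the alphabet (wrapping around), then keep only the first 3 characters.
Applying both steps to "garnet": "pjawnc", then "pja".
(Check on "tkpnlucxoeu": → "ctywudlgxnd" → "cty" ✓)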